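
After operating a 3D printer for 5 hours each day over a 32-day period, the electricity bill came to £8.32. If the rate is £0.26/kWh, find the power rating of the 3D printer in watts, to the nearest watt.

200 W

Energy = £8.32 ÷ £0.26/kWh = 32 kWh
Runtime = 5 h/day × 32 days = 160 h
Power = 32 kWh ÷ 160 h = 0.2 kW = 200 W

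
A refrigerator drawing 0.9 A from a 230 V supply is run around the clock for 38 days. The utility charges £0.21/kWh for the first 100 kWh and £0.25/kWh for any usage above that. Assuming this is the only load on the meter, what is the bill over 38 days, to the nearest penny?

Power = 0.9 A × 230 V = 207 W = 0.207 kW
Runtime = 24 h × 38 = 912 h
Energy = 0.207 kW × 912 h = 188.784 kWh
Tier 1 (0–100 kWh): 100 × £0.21 = £21
Above 100 kWh: 88.784 × £0.25 = £22.196
Bill = £43.20

£43.20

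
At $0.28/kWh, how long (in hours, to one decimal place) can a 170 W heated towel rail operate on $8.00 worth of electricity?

Energy available = $8.00 ÷ $0.28/kWh = 28.5714 kWh
Hours = 28.5714 kWh ÷ 0.17 kW = 168.1 h

168.1 h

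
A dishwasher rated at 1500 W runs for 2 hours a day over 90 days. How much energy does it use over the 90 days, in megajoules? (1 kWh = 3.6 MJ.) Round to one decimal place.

972.0 MJ

Runtime = 2 h/day × 90 days = 180 h
Energy = 1.5 kW × 180 h = 270 kWh
= 270 × 3.6 MJ = 972.0 MJ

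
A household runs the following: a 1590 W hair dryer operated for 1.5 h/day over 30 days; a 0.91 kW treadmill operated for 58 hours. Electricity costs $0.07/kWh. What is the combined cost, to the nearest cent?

hair dryer: Runtime = 1.5 h/day × 30 days = 45 h
hair dryer: 1.59 kW × 45 h = 71.55 kWh
treadmill: 0.91 kW × 58 h = 52.78 kWh
Total energy = 124.33 kWh
Cost = 124.33 × $0.07 = $8.70

$8.70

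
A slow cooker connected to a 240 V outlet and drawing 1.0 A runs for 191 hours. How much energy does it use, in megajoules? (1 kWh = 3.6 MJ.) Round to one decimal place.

165.0 MJ

Power = 1.0 A × 240 V = 240 W = 0.24 kW
Energy = 0.24 kW × 191 h = 45.84 kWh
= 45.84 × 3.6 MJ = 165.0 MJ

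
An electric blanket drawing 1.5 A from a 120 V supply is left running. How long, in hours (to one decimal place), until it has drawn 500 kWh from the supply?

2777.8 h

Power = 1.5 A × 120 V = 180 W = 0.18 kW
Hours = 500 kWh ÷ 0.18 kW = 2777.8 h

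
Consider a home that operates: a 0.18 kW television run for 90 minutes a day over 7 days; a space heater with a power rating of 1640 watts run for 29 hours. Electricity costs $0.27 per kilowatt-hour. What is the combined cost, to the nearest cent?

television: Runtime = 90 min × 7 = 630 min = 10.5 h
television: 0.18 kW × 10.5 h = 1.89 kWh
space heater: 1.64 kW × 29 h = 47.56 kWh
Total energy = 49.45 kWh
Cost = 49.45 × $0.27 = $13.35

$13.35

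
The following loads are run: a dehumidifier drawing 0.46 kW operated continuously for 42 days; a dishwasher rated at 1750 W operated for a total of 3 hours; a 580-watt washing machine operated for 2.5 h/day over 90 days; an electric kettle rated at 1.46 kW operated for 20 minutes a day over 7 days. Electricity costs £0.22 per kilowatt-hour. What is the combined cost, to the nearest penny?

£132.62

dehumidifier: Runtime = 24 h × 42 = 1008 h
dehumidifier: 0.46 kW × 1008 h = 463.68 kWh
dishwasher: 1.75 kW × 3 h = 5.25 kWh
washing machine: Runtime = 2.5 h/day × 90 days = 225 h
washing machine: 0.58 kW × 225 h = 130.5 kWh
electric kettle: Runtime = 20 min × 7 = 140 min = 2.333333… h
electric kettle: 1.46 kW × 2.333333… h = 3.406666… kWh
Total energy = 602.836666… kWh
Cost = 602.836666… × £0.22 = £132.62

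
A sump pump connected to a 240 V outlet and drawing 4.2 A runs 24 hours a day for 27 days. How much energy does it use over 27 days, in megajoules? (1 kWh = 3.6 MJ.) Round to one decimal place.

2351.5 MJ

Power = 4.2 A × 240 V = 1008 W = 1.008 kW
Runtime = 24 h × 27 = 648 h
Energy = 1.008 kW × 648 h = 653.184 kWh
= 653.184 × 3.6 MJ = 2351.5 MJ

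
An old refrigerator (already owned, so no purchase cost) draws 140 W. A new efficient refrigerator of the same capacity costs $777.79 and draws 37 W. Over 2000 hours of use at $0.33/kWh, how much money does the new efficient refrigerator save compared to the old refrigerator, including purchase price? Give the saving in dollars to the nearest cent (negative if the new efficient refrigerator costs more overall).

-$709.81

old refrigerator: $0.00 + (140/1000) kW × 2000 h × $0.33 = $0.00 + $92.4 = $92.4
new efficient refrigerator: $777.79 + (37/1000) kW × 2000 h × $0.33 = $777.79 + $24.42 = $802.21
Saving = $92.4 − $802.21 = −$709.81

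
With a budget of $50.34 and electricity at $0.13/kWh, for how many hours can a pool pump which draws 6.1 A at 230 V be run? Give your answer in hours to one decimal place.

276.0 h

Power = 6.1 A × 230 V = 1403 W = 1.403 kW
Energy available = $50.34 ÷ $0.13/kWh = 387.2308 kWh
Hours = 387.2308 kWh ÷ 1.403 kW = 276.0 h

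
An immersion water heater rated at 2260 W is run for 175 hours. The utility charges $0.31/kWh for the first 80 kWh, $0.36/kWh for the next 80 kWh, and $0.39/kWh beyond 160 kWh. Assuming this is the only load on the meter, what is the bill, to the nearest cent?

$145.45

Energy = 2.26 kW × 175 h = 395.5 kWh
Tier 1 (0–80 kWh): 80 × $0.31 = $24.8
Tier 2 (80–160 kWh): 80 × $0.36 = $28.8
Above 160 kWh: 235.5 × $0.39 = $91.845
Bill = $145.45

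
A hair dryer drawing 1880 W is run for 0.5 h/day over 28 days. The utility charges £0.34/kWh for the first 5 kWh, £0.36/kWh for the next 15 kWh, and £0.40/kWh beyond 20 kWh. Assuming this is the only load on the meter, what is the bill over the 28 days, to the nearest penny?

£9.63

Runtime = 0.5 h/day × 28 days = 14 h
Energy = 1.88 kW × 14 h = 26.32 kWh
Tier 1 (0–5 kWh): 5 × £0.34 = £1.7
Tier 2 (5–20 kWh): 15 × £0.36 = £5.4
Above 20 kWh: 6.32 × £0.40 = £2.528
Bill = £9.63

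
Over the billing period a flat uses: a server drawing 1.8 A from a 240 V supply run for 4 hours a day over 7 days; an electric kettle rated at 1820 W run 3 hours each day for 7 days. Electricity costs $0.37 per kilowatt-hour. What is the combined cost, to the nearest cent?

$18.62

server: Power = 1.8 A × 240 V = 432 W = 0.432 kW
server: Runtime = 4 h/day × 7 days = 28 h
server: 0.432 kW × 28 h = 12.096 kWh
electric kettle: Runtime = 3 h/day × 7 days = 21 h
electric kettle: 1.82 kW × 21 h = 38.22 kWh
Total energy = 50.316 kWh
Cost = 50.316 × $0.37 = $18.62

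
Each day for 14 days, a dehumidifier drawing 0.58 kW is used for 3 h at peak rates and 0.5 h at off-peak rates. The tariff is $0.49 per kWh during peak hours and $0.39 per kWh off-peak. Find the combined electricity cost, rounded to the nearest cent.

Peak energy = 0.58 kW × 3 h × 14 = 24.36 kWh
Off-peak energy = 0.58 kW × 0.5 h × 14 = 4.06 kWh
Cost = 24.36 × $0.49 + 4.06 × $0.39 = $11.9364 + $1.5834 = $13.52

$13.52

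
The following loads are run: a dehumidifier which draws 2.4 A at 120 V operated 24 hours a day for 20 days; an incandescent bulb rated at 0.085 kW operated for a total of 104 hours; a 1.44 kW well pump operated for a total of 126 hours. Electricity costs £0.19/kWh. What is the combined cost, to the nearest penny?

dehumidifier: Power = 2.4 A × 120 V = 288 W = 0.288 kW
dehumidifier: Runtime = 24 h × 20 = 480 h
dehumidifier: 0.288 kW × 480 h = 138.24 kWh
incandescent bulb: 0.085 kW × 104 h = 8.84 kWh
well pump: 1.44 kW × 126 h = 181.44 kWh
Total energy = 328.52 kWh
Cost = 328.52 × £0.19 = £62.42

£62.42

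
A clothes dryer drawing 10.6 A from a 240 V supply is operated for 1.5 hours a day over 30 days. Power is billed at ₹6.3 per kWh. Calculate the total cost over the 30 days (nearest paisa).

Power = 10.6 A × 240 V = 2544 W = 2.544 kW
Runtime = 1.5 h/day × 30 days = 45 h
Energy = 2.544 kW × 45 h = 114.48 kWh
Cost = 114.48 kWh × ₹6.3/kWh = ₹721.22

₹721.22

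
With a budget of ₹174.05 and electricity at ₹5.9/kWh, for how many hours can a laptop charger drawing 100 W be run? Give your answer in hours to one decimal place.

Energy available = ₹174.05 ÷ ₹5.9/kWh = 29.5 kWh
Hours = 29.5 kWh ÷ 0.1 kW = 295.0 h

295.0 h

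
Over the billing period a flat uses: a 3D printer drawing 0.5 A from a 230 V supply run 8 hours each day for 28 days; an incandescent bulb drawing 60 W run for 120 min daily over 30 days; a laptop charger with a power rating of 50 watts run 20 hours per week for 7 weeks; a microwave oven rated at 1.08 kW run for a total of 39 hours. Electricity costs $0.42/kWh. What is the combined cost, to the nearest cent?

3D printer: Power = 0.5 A × 230 V = 115 W = 0.115 kW
3D printer: Runtime = 8 h/day × 28 days = 224 h
3D printer: 0.115 kW × 224 h = 25.76 kWh
incandescent bulb: Runtime = 120 min × 30 = 3600 min = 60 h
incandescent bulb: 0.06 kW × 60 h = 3.6 kWh
laptop charger: Runtime = 20 h/week × 7 weeks = 140 h
laptop charger: 0.05 kW × 140 h = 7 kWh
microwave oven: 1.08 kW × 39 h = 42.12 kWh
Total energy = 78.48 kWh
Cost = 78.48 × $0.42 = $32.96

$32.96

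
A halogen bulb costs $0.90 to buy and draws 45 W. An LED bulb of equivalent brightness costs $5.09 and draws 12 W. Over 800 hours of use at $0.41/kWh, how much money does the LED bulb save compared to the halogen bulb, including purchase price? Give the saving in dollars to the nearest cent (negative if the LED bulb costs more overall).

halogen bulb: $0.90 + (45/1000) kW × 800 h × $0.41 = $0.90 + $14.76 = $15.66
LED bulb: $5.09 + (12/1000) kW × 800 h × $0.41 = $5.09 + $3.936 = $9.026
Saving = $15.66 − $9.026 = $6.634 → $6.63

$6.63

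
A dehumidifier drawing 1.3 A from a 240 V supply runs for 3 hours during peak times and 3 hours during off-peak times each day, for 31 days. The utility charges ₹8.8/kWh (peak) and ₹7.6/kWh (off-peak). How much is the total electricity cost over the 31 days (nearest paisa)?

Power = 1.3 A × 240 V = 312 W = 0.312 kW
Peak energy = 0.312 kW × 3 h × 31 = 29.016 kWh
Off-peak energy = 0.312 kW × 3 h × 31 = 29.016 kWh
Cost = 29.016 × ₹8.8 + 29.016 × ₹7.6 = ₹255.3408 + ₹220.5216 = ₹475.86

₹475.86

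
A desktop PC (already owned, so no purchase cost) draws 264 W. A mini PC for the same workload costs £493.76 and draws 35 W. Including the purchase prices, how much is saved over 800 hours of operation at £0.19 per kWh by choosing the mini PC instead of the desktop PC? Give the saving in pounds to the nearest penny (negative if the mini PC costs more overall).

desktop PC: £0.00 + (264/1000) kW × 800 h × £0.19 = £0.00 + £40.128 = £40.128
mini PC: £493.76 + (35/1000) kW × 800 h × £0.19 = £493.76 + £5.32 = £499.08
Saving = £40.128 − £499.08 = −£458.952 → -£458.95

-£458.95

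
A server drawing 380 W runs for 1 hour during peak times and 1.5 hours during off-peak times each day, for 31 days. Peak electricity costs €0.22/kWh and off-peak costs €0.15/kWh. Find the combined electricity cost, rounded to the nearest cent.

€5.24

Peak energy = 0.38 kW × 1 h × 31 = 11.78 kWh
Off-peak energy = 0.38 kW × 1.5 h × 31 = 17.67 kWh
Cost = 11.78 × €0.22 + 17.67 × €0.15 = €2.5916 + €2.6505 = €5.24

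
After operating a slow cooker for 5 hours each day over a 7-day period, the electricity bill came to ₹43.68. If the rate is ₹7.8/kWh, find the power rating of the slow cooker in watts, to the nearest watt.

Energy = ₹43.68 ÷ ₹7.8/kWh = 5.6 kWh
Runtime = 5 h/day × 7 days = 35 h
Power = 5.6 kWh ÷ 35 h = 0.16 kW = 160 W

160 W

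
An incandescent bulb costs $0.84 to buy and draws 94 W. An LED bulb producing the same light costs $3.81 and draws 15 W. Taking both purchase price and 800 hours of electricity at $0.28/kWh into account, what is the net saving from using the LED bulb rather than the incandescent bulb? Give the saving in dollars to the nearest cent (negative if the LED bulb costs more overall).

$14.73

incandescent bulb: $0.84 + (94/1000) kW × 800 h × $0.28 = $0.84 + $21.056 = $21.896
LED bulb: $3.81 + (15/1000) kW × 800 h × $0.28 = $3.81 + $3.36 = $7.17
Saving = $21.896 − $7.17 = $14.726 → $14.73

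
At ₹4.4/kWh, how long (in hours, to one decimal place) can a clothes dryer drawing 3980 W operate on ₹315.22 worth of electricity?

Energy available = ₹315.22 ÷ ₹4.4/kWh = 71.6409 kWh
Hours = 71.6409 kWh ÷ 3.98 kW = 18.0 h

18.0 h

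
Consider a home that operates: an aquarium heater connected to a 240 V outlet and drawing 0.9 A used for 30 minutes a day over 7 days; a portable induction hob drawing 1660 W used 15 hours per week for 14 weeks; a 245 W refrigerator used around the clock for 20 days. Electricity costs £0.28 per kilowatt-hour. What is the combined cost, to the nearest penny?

aquarium heater: Power = 0.9 A × 240 V = 216 W = 0.216 kW
aquarium heater: Runtime = 30 min × 7 = 210 min = 3.5 h
aquarium heater: 0.216 kW × 3.5 h = 0.756 kWh
portable induction hob: Runtime = 15 h/week × 14 weeks = 210 h
portable induction hob: 1.66 kW × 210 h = 348.6 kWh
refrigerator: Runtime = 24 h × 20 = 480 h
refrigerator: 0.245 kW × 480 h = 117.6 kWh
Total energy = 466.956 kWh
Cost = 466.956 × £0.28 = £130.75

£130.75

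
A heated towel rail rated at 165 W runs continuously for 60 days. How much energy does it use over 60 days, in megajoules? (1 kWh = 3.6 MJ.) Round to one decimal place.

855.4 MJ

Runtime = 24 h × 60 = 1440 h
Energy = 0.165 kW × 1440 h = 237.6 kWh
= 237.6 × 3.6 MJ = 855.4 MJ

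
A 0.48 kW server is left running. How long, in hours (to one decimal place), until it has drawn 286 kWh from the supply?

Hours = 286 kWh ÷ 0.48 kW = 595.8 h

595.8 h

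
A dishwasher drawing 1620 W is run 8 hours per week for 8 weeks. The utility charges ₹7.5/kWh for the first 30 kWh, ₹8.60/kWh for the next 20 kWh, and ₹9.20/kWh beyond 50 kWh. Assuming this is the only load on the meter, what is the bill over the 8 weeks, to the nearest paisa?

₹890.86

Runtime = 8 h/week × 8 weeks = 64 h
Energy = 1.62 kW × 64 h = 103.68 kWh
Tier 1 (0–30 kWh): 30 × ₹7.5 = ₹225
Tier 2 (30–50 kWh): 20 × ₹8.60 = ₹172
Above 50 kWh: 53.68 × ₹9.20 = ₹493.856
Bill = ₹890.86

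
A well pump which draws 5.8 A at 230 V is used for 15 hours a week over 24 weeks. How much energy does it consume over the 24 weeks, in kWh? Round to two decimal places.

Power = 5.8 A × 230 V = 1334 W = 1.334 kW
Runtime = 15 h/week × 24 weeks = 360 h
Energy = 1.334 kW × 360 h = 480.24 kWh

480.24 kWh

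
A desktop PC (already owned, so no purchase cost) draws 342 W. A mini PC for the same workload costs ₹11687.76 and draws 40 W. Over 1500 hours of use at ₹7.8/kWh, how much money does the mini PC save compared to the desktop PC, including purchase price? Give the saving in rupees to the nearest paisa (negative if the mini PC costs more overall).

-₹8154.36

desktop PC: ₹0.00 + (342/1000) kW × 1500 h × ₹7.8 = ₹0.00 + ₹4001.4 = ₹4001.4
mini PC: ₹11687.76 + (40/1000) kW × 1500 h × ₹7.8 = ₹11687.76 + ₹468 = ₹12155.76
Saving = ₹4001.4 − ₹12155.76 = −₹8154.36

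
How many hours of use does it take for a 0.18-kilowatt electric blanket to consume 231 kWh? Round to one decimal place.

Hours = 231 kWh ÷ 0.18 kW = 1283.3 h

1283.3 h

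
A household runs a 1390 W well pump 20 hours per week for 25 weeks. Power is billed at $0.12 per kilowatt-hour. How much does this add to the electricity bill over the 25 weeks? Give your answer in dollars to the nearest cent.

Runtime = 20 h/week × 25 weeks = 500 h
Energy = 1.39 kW × 500 h = 695 kWh
Cost = 695 kWh × $0.12/kWh = $83.40

$83.40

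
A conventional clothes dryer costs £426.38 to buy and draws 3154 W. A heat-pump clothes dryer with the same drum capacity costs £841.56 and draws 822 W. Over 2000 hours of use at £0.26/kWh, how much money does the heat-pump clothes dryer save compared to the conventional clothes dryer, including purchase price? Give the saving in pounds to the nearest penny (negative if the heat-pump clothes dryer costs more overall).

£797.46

conventional clothes dryer: £426.38 + (3154/1000) kW × 2000 h × £0.26 = £426.38 + £1640.08 = £2066.46
heat-pump clothes dryer: £841.56 + (822/1000) kW × 2000 h × £0.26 = £841.56 + £427.44 = £1269
Saving = £2066.46 − £1269 = £797.46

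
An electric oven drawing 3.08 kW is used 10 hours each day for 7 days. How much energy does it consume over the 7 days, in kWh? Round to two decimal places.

Runtime = 10 h/day × 7 days = 70 h
Energy = 3.08 kW × 70 h = 215.6 kWh

215.60 kWh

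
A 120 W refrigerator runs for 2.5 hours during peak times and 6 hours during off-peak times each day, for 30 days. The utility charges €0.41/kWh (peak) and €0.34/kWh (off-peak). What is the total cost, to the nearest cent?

€11.03

Peak energy = 0.12 kW × 2.5 h × 30 = 9 kWh
Off-peak energy = 0.12 kW × 6 h × 30 = 21.6 kWh
Cost = 9 × €0.41 + 21.6 × €0.34 = €3.69 + €7.344 = €11.03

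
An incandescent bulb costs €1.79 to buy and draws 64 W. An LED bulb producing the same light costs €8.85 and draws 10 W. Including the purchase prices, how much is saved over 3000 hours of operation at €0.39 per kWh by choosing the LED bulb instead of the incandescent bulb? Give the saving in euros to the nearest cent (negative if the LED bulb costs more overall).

€56.12

incandescent bulb: €1.79 + (64/1000) kW × 3000 h × €0.39 = €1.79 + €74.88 = €76.67
LED bulb: €8.85 + (10/1000) kW × 3000 h × €0.39 = €8.85 + €11.7 = €20.55
Saving = €76.67 − €20.55 = €56.12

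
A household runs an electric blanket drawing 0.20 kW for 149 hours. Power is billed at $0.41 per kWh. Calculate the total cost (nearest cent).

$12.22

Energy = 0.2 kW × 149 h = 29.8 kWh
Cost = 29.8 kWh × $0.41/kWh = $12.22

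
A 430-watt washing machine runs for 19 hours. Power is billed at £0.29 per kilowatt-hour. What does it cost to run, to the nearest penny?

£2.37

Energy = 0.43 kW × 19 h = 8.17 kWh
Cost = 8.17 kWh × £0.29/kWh = £2.37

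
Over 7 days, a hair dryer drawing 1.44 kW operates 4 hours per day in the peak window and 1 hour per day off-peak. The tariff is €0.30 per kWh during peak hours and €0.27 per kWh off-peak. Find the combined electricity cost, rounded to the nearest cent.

Peak energy = 1.44 kW × 4 h × 7 = 40.32 kWh
Off-peak energy = 1.44 kW × 1 h × 7 = 10.08 kWh
Cost = 40.32 × €0.30 + 10.08 × €0.27 = €12.096 + €2.7216 = €14.82

€14.82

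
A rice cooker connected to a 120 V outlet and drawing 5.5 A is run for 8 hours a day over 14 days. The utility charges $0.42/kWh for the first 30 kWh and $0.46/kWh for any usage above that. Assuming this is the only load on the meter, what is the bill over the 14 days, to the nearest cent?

$32.80

Power = 5.5 A × 120 V = 660 W = 0.66 kW
Runtime = 8 h/day × 14 days = 112 h
Energy = 0.66 kW × 112 h = 73.92 kWh
Tier 1 (0–30 kWh): 30 × $0.42 = $12.6
Above 30 kWh: 43.92 × $0.46 = $20.2032
Bill = $32.80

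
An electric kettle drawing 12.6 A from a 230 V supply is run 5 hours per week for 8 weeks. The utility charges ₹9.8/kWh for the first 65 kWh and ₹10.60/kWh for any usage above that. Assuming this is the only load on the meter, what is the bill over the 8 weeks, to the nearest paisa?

₹1176.75

Power = 12.6 A × 230 V = 2898 W = 2.898 kW
Runtime = 5 h/week × 8 weeks = 40 h
Energy = 2.898 kW × 40 h = 115.92 kWh
Tier 1 (0–65 kWh): 65 × ₹9.8 = ₹637
Above 65 kWh: 50.92 × ₹10.60 = ₹539.752
Bill = ₹1176.75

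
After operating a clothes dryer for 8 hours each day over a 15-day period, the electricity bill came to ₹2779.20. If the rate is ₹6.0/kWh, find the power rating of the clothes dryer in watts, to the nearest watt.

3860 W

Energy = ₹2779.20 ÷ ₹6.0/kWh = 463.2 kWh
Runtime = 8 h/day × 15 days = 120 h
Power = 463.2 kWh ÷ 120 h = 3.86 kW = 3860 W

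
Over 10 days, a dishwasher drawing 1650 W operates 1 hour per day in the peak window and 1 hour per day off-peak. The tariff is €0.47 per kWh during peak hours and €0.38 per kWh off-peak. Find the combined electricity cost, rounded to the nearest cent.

€14.03

Peak energy = 1.65 kW × 1 h × 10 = 16.5 kWh
Off-peak energy = 1.65 kW × 1 h × 10 = 16.5 kWh
Cost = 16.5 × €0.47 + 16.5 × €0.38 = €7.755 + €6.27 = €14.03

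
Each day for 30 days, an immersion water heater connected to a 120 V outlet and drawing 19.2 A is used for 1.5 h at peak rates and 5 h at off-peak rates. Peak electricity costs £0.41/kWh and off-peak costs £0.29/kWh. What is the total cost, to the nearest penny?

£142.73

Power = 19.2 A × 120 V = 2304 W = 2.304 kW
Peak energy = 2.304 kW × 1.5 h × 30 = 103.68 kWh
Off-peak energy = 2.304 kW × 5 h × 30 = 345.6 kWh
Cost = 103.68 × £0.41 + 345.6 × £0.29 = £42.5088 + £100.224 = £142.73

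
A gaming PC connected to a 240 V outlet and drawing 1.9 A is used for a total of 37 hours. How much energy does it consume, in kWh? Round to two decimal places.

16.87 kWh

Power = 1.9 A × 240 V = 456 W = 0.456 kW
Energy = 0.456 kW × 37 h = 16.872 kWh ≈ 16.87 kWh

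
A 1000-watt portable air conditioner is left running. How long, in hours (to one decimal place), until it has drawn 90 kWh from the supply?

Hours = 90 kWh ÷ 1 kW = 90.0 h

90.0 h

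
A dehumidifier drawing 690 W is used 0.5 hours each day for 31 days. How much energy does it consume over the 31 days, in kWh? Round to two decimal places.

10.70 kWh

Runtime = 0.5 h/day × 31 days = 15.5 h
Energy = 0.69 kW × 15.5 h = 10.695 kWh ≈ 10.70 kWh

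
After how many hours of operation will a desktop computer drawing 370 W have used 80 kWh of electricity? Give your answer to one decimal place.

Hours = 80 kWh ÷ 0.37 kW = 216.2 h

216.2 h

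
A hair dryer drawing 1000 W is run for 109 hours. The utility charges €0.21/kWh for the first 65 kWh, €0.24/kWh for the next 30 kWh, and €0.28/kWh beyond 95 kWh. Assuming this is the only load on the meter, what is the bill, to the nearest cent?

€24.77

Energy = 1 kW × 109 h = 109 kWh
Tier 1 (0–65 kWh): 65 × €0.21 = €13.65
Tier 2 (65–95 kWh): 30 × €0.24 = €7.2
Above 95 kWh: 14 × €0.28 = €3.92
Bill = €24.77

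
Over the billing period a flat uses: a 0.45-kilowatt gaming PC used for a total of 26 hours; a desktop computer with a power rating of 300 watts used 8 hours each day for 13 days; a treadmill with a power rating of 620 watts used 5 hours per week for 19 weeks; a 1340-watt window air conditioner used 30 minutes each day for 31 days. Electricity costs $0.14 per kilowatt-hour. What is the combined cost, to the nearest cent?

gaming PC: 0.45 kW × 26 h = 11.7 kWh
desktop computer: Runtime = 8 h/day × 13 days = 104 h
desktop computer: 0.3 kW × 104 h = 31.2 kWh
treadmill: Runtime = 5 h/week × 19 weeks = 95 h
treadmill: 0.62 kW × 95 h = 58.9 kWh
window air conditioner: Runtime = 30 min × 31 = 930 min = 15.5 h
window air conditioner: 1.34 kW × 15.5 h = 20.77 kWh
Total energy = 122.57 kWh
Cost = 122.57 × $0.14 = $17.16

$17.16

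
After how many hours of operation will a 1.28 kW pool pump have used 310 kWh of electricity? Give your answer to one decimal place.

242.2 h

Hours = 310 kWh ÷ 1.28 kW = 242.2 h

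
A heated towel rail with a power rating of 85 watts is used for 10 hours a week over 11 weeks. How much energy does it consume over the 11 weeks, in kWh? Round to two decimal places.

Runtime = 10 h/week × 11 weeks = 110 h
Energy = 0.085 kW × 110 h = 9.35 kWh

9.35 kWh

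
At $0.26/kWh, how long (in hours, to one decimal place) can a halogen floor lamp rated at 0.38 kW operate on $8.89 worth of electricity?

90.0 h

Energy available = $8.89 ÷ $0.26/kWh = 34.1923 kWh
Hours = 34.1923 kWh ÷ 0.38 kW = 90.0 h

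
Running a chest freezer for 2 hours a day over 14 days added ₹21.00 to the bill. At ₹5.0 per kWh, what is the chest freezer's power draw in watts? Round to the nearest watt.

150 W

Energy = ₹21.00 ÷ ₹5.0/kWh = 4.2 kWh
Runtime = 2 h/day × 14 days = 28 h
Power = 4.2 kWh ÷ 28 h = 0.15 kW = 150 W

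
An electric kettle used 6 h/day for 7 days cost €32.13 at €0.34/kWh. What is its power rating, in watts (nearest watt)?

Energy = €32.13 ÷ €0.34/kWh = 94.5 kWh
Runtime = 6 h/day × 7 days = 42 h
Power = 94.5 kWh ÷ 42 h = 2.25 kW = 2250 W

2250 W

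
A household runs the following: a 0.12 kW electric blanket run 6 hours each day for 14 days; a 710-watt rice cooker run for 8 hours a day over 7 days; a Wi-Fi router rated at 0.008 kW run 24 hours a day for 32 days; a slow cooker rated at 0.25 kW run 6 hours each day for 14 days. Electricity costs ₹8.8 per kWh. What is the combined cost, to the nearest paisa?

₹677.46

electric blanket: Runtime = 6 h/day × 14 days = 84 h
electric blanket: 0.12 kW × 84 h = 10.08 kWh
rice cooker: Runtime = 8 h/day × 7 days = 56 h
rice cooker: 0.71 kW × 56 h = 39.76 kWh
Wi-Fi router: Runtime = 24 h × 32 = 768 h
Wi-Fi router: 0.008 kW × 768 h = 6.144 kWh
slow cooker: Runtime = 6 h/day × 14 days = 84 h
slow cooker: 0.25 kW × 84 h = 21 kWh
Total energy = 76.984 kWh
Cost = 76.984 × ₹8.8 = ₹677.46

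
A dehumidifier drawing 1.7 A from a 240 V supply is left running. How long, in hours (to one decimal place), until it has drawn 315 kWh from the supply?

Power = 1.7 A × 240 V = 408 W = 0.408 kW
Hours = 315 kWh ÷ 0.408 kW = 772.1 h

772.1 h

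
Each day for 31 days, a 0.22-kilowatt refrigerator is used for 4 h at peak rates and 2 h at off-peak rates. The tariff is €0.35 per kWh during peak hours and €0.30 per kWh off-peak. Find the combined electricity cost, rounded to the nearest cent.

Peak energy = 0.22 kW × 4 h × 31 = 27.28 kWh
Off-peak energy = 0.22 kW × 2 h × 31 = 13.64 kWh
Cost = 27.28 × €0.35 + 13.64 × €0.30 = €9.548 + €4.092 = €13.64

€13.64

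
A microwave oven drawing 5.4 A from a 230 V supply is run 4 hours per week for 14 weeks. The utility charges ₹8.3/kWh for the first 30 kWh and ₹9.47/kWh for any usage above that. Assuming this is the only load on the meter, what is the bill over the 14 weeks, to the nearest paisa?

Power = 5.4 A × 230 V = 1242 W = 1.242 kW
Runtime = 4 h/week × 14 weeks = 56 h
Energy = 1.242 kW × 56 h = 69.552 kWh
Tier 1 (0–30 kWh): 30 × ₹8.3 = ₹249
Above 30 kWh: 39.552 × ₹9.47 = ₹374.55744
Bill = ₹623.56

₹623.56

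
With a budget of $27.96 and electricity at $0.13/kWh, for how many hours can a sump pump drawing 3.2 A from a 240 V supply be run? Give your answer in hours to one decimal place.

280.0 h

Power = 3.2 A × 240 V = 768 W = 0.768 kW
Energy available = $27.96 ÷ $0.13/kWh = 215.0769 kWh
Hours = 215.0769 kWh ÷ 0.768 kW = 280.0 h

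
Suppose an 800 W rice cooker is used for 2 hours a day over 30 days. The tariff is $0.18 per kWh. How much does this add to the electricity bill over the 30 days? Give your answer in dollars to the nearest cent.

$8.64

Runtime = 2 h/day × 30 days = 60 h
Energy = 0.8 kW × 60 h = 48 kWh
Cost = 48 kWh × $0.18/kWh = $8.64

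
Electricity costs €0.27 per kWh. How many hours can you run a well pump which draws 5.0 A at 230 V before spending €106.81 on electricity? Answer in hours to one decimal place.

Power = 5.0 A × 230 V = 1150 W = 1.15 kW
Energy available = €106.81 ÷ €0.27/kWh = 395.5926 kWh
Hours = 395.5926 kWh ÷ 1.15 kW = 344.0 h

344.0 h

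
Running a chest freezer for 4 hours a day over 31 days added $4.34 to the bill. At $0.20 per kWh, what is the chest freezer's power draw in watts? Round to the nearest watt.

Energy = $4.34 ÷ $0.20/kWh = 21.7 kWh
Runtime = 4 h/day × 31 days = 124 h
Power = 21.7 kWh ÷ 124 h = 0.175 kW = 175 W

175 W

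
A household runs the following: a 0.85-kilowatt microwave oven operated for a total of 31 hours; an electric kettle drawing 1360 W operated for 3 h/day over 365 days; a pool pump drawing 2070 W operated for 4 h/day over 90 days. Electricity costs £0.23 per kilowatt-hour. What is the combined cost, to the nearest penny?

microwave oven: 0.85 kW × 31 h = 26.35 kWh
electric kettle: Runtime = 3 h/day × 365 days = 1095 h
electric kettle: 1.36 kW × 1095 h = 1489.2 kWh
pool pump: Runtime = 4 h/day × 90 days = 360 h
pool pump: 2.07 kW × 360 h = 745.2 kWh
Total energy = 2260.75 kWh
Cost = 2260.75 × £0.23 = £519.97

£519.97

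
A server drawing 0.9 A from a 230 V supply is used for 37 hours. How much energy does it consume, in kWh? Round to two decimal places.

7.66 kWh

Power = 0.9 A × 230 V = 207 W = 0.207 kW
Energy = 0.207 kW × 37 h = 7.659 kWh ≈ 7.66 kWh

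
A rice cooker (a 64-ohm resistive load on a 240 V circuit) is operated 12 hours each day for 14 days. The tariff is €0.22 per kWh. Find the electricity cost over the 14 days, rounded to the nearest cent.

Power = V²/R = 240²/64 = 900 W = 0.9 kW
Runtime = 12 h/day × 14 days = 168 h
Energy = 0.9 kW × 168 h = 151.2 kWh
Cost = 151.2 kWh × €0.22/kWh = €33.26

€33.26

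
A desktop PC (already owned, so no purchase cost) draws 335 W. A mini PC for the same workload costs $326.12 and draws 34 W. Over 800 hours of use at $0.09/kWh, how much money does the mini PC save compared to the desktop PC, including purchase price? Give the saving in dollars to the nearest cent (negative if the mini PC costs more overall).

-$304.45

desktop PC: $0.00 + (335/1000) kW × 800 h × $0.09 = $0.00 + $24.12 = $24.12
mini PC: $326.12 + (34/1000) kW × 800 h × $0.09 = $326.12 + $2.448 = $328.568
Saving = $24.12 − $328.568 = −$304.448 → -$304.45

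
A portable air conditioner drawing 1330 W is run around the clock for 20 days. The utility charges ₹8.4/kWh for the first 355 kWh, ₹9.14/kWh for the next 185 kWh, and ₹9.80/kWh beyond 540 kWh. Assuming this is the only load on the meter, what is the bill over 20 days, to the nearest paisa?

₹5637.22

Runtime = 24 h × 20 = 480 h
Energy = 1.33 kW × 480 h = 638.4 kWh
Tier 1 (0–355 kWh): 355 × ₹8.4 = ₹2982
Tier 2 (355–540 kWh): 185 × ₹9.14 = ₹1690.9
Above 540 kWh: 98.4 × ₹9.80 = ₹964.32
Bill = ₹5637.22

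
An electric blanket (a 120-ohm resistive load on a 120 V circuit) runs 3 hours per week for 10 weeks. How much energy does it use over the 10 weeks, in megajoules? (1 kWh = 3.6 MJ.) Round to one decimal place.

Power = V²/R = 120²/120 = 120 W = 0.12 kW
Runtime = 3 h/week × 10 weeks = 30 h
Energy = 0.12 kW × 30 h = 3.6 kWh
= 3.6 × 3.6 MJ = 13.0 MJ

13.0 MJ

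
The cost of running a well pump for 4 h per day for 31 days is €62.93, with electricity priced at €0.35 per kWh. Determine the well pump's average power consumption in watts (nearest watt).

Energy = €62.93 ÷ €0.35/kWh = 179.8 kWh
Runtime = 4 h/day × 31 days = 124 h
Power = 179.8 kWh ÷ 124 h = 1.45 kW = 1450 W

1450 W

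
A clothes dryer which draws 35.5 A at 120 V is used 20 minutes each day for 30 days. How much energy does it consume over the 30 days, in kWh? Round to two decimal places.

Power = 35.5 A × 120 V = 4260 W = 4.26 kW
Runtime = 20 min × 30 = 600 min = 10 h
Energy = 4.26 kW × 10 h = 42.6 kWh

42.60 kWh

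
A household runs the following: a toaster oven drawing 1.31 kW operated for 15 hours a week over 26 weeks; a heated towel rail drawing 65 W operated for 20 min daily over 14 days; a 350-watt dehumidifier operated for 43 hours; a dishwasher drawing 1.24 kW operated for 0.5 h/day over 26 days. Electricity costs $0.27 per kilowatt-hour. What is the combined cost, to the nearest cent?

$146.44

toaster oven: Runtime = 15 h/week × 26 weeks = 390 h
toaster oven: 1.31 kW × 390 h = 510.9 kWh
heated towel rail: Runtime = 20 min × 14 = 280 min = 4.666666… h
heated towel rail: 0.065 kW × 4.666666… h = 0.303333… kWh
dehumidifier: 0.35 kW × 43 h = 15.05 kWh
dishwasher: Runtime = 0.5 h/day × 26 days = 13 h
dishwasher: 1.24 kW × 13 h = 16.12 kWh
Total energy = 542.373333… kWh
Cost = 542.373333… × $0.27 = $146.44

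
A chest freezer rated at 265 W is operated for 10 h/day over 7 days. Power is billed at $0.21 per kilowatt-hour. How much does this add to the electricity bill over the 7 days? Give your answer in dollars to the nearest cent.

$3.90

Runtime = 10 h/day × 7 days = 70 h
Energy = 0.265 kW × 70 h = 18.55 kWh
Cost = 18.55 kWh × $0.21/kWh = $3.90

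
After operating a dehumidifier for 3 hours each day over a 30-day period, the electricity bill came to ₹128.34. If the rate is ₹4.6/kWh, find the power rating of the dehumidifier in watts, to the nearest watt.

Energy = ₹128.34 ÷ ₹4.6/kWh = 27.9 kWh
Runtime = 3 h/day × 30 days = 90 h
Power = 27.9 kWh ÷ 90 h = 0.31 kW = 310 W

310 W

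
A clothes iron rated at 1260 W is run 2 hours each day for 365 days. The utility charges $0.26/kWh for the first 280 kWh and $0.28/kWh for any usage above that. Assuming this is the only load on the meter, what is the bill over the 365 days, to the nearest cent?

Runtime = 2 h/day × 365 days = 730 h
Energy = 1.26 kW × 730 h = 919.8 kWh
Tier 1 (0–280 kWh): 280 × $0.26 = $72.8
Above 280 kWh: 639.8 × $0.28 = $179.144
Bill = $251.94

$251.94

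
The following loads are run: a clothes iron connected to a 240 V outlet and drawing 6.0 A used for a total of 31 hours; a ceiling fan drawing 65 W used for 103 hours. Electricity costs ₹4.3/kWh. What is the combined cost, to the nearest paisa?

clothes iron: Power = 6.0 A × 240 V = 1440 W = 1.44 kW
clothes iron: 1.44 kW × 31 h = 44.64 kWh
ceiling fan: 0.065 kW × 103 h = 6.695 kWh
Total energy = 51.335 kWh
Cost = 51.335 × ₹4.3 = ₹220.74

₹220.74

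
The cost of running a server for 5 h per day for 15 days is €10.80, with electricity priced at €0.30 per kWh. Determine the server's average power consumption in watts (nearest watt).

480 W

Energy = €10.80 ÷ €0.30/kWh = 36 kWh
Runtime = 5 h/day × 15 days = 75 h
Power = 36 kWh ÷ 75 h = 0.48 kW = 480 W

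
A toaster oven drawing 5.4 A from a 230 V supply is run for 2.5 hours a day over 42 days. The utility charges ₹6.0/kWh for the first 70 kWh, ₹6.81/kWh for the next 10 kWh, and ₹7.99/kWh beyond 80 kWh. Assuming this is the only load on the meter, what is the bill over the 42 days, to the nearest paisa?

Power = 5.4 A × 230 V = 1242 W = 1.242 kW
Runtime = 2.5 h/day × 42 days = 105 h
Energy = 1.242 kW × 105 h = 130.41 kWh
Tier 1 (0–70 kWh): 70 × ₹6.0 = ₹420
Tier 2 (70–80 kWh): 10 × ₹6.81 = ₹68.1
Above 80 kWh: 50.41 × ₹7.99 = ₹402.7759
Bill = ₹890.88

₹890.88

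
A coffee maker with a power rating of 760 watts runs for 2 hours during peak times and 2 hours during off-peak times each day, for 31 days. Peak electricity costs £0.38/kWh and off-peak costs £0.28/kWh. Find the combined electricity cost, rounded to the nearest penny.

£31.10

Peak energy = 0.76 kW × 2 h × 31 = 47.12 kWh
Off-peak energy = 0.76 kW × 2 h × 31 = 47.12 kWh
Cost = 47.12 × £0.38 + 47.12 × £0.28 = £17.9056 + £13.1936 = £31.10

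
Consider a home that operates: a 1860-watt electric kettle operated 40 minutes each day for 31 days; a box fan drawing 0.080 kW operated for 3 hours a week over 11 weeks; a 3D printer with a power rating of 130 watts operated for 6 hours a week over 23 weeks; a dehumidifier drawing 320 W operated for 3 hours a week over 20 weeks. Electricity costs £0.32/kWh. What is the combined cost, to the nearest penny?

electric kettle: Runtime = 40 min × 31 = 1240 min = 20.666666… h
electric kettle: 1.86 kW × 20.666666… h = 38.44 kWh
box fan: Runtime = 3 h/week × 11 weeks = 33 h
box fan: 0.08 kW × 33 h = 2.64 kWh
3D printer: Runtime = 6 h/week × 23 weeks = 138 h
3D printer: 0.13 kW × 138 h = 17.94 kWh
dehumidifier: Runtime = 3 h/week × 20 weeks = 60 h
dehumidifier: 0.32 kW × 60 h = 19.2 kWh
Total energy = 78.22 kWh
Cost = 78.22 × £0.32 = £25.03

£25.03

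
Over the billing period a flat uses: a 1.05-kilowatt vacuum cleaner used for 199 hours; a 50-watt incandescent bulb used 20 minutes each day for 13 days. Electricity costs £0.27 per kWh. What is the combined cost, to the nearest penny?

vacuum cleaner: 1.05 kW × 199 h = 208.95 kWh
incandescent bulb: Runtime = 20 min × 13 = 260 min = 4.333333… h
incandescent bulb: 0.05 kW × 4.333333… h = 0.216666… kWh
Total energy = 209.166666… kWh
Cost = 209.166666… × £0.27 = £56.48

£56.48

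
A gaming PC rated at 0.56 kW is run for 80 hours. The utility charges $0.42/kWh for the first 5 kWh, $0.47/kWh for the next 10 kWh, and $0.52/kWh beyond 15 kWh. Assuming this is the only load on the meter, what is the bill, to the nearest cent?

$22.30

Energy = 0.56 kW × 80 h = 44.8 kWh
Tier 1 (0–5 kWh): 5 × $0.42 = $2.1
Tier 2 (5–15 kWh): 10 × $0.47 = $4.7
Above 15 kWh: 29.8 × $0.52 = $15.496
Bill = $22.30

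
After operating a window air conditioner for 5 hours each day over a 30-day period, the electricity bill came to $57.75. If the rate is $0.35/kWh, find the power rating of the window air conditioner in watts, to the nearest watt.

Energy = $57.75 ÷ $0.35/kWh = 165 kWh
Runtime = 5 h/day × 30 days = 150 h
Power = 165 kWh ÷ 150 h = 1.1 kW = 1100 W

1100 W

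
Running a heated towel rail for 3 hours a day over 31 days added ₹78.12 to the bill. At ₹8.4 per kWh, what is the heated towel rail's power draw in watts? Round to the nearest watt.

100 W

Energy = ₹78.12 ÷ ₹8.4/kWh = 9.3 kWh
Runtime = 3 h/day × 31 days = 93 h
Power = 9.3 kWh ÷ 93 h = 0.1 kW = 100 W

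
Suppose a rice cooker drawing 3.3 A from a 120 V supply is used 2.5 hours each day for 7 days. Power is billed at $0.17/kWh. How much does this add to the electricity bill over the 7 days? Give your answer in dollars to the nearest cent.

Power = 3.3 A × 120 V = 396 W = 0.396 kW
Runtime = 2.5 h/day × 7 days = 17.5 h
Energy = 0.396 kW × 17.5 h = 6.93 kWh
Cost = 6.93 kWh × $0.17/kWh = $1.18

$1.18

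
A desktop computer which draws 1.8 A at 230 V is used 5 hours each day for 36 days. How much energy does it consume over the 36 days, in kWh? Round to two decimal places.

Power = 1.8 A × 230 V = 414 W = 0.414 kW
Runtime = 5 h/day × 36 days = 180 h
Energy = 0.414 kW × 180 h = 74.52 kWh

74.52 kWh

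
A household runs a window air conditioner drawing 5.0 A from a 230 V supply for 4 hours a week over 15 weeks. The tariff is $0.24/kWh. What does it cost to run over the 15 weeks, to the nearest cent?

$16.56

Power = 5.0 A × 230 V = 1150 W = 1.15 kW
Runtime = 4 h/week × 15 weeks = 60 h
Energy = 1.15 kW × 60 h = 69 kWh
Cost = 69 kWh × $0.24/kWh = $16.56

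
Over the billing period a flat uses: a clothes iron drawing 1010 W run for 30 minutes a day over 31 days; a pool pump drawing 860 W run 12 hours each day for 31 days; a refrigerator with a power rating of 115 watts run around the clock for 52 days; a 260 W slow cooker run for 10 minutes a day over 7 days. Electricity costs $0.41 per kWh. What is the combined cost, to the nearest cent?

$196.55

clothes iron: Runtime = 30 min × 31 = 930 min = 15.5 h
clothes iron: 1.01 kW × 15.5 h = 15.655 kWh
pool pump: Runtime = 12 h/day × 31 days = 372 h
pool pump: 0.86 kW × 372 h = 319.92 kWh
refrigerator: Runtime = 24 h × 52 = 1248 h
refrigerator: 0.115 kW × 1248 h = 143.52 kWh
slow cooker: Runtime = 10 min × 7 = 70 min = 1.166666… h
slow cooker: 0.26 kW × 1.166666… h = 0.303333… kWh
Total energy = 479.398333… kWh
Cost = 479.398333… × $0.41 = $196.55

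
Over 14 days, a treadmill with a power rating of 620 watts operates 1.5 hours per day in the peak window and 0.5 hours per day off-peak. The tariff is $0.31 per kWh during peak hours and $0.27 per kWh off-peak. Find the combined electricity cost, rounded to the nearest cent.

$5.21

Peak energy = 0.62 kW × 1.5 h × 14 = 13.02 kWh
Off-peak energy = 0.62 kW × 0.5 h × 14 = 4.34 kWh
Cost = 13.02 × $0.31 + 4.34 × $0.27 = $4.0362 + $1.1718 = $5.21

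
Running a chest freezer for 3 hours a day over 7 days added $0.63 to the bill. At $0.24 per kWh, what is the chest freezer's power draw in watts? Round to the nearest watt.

125 W

Energy = $0.63 ÷ $0.24/kWh = 2.625 kWh
Runtime = 3 h/day × 7 days = 21 h
Power = 2.625 kWh ÷ 21 h = 0.125 kW = 125 W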